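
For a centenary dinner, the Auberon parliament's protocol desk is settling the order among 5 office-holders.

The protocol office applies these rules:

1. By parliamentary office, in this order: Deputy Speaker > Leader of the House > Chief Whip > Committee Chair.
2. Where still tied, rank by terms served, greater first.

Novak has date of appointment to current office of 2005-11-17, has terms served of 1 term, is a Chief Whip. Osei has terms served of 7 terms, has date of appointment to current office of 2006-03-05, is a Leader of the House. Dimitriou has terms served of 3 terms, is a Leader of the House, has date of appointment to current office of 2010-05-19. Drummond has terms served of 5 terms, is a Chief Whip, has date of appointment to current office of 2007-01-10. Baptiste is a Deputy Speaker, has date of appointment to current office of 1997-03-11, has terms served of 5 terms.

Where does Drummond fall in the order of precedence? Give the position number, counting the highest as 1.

By parliamentary office: Baptiste (Deputy Speaker); then Osei and Dimitriou (Leader of the House); then Drummond and Novak (Chief Whip).
Among Osei and Dimitriou, by terms served (higher first): Osei (7 terms) before Dimitriou (3 terms).
Among Drummond and Novak, by terms served (higher first): Drummond (5 terms) before Novak (1 term).
Order: Baptiste, Osei, Dimitriou, Drummond, Novak. So position 4.

4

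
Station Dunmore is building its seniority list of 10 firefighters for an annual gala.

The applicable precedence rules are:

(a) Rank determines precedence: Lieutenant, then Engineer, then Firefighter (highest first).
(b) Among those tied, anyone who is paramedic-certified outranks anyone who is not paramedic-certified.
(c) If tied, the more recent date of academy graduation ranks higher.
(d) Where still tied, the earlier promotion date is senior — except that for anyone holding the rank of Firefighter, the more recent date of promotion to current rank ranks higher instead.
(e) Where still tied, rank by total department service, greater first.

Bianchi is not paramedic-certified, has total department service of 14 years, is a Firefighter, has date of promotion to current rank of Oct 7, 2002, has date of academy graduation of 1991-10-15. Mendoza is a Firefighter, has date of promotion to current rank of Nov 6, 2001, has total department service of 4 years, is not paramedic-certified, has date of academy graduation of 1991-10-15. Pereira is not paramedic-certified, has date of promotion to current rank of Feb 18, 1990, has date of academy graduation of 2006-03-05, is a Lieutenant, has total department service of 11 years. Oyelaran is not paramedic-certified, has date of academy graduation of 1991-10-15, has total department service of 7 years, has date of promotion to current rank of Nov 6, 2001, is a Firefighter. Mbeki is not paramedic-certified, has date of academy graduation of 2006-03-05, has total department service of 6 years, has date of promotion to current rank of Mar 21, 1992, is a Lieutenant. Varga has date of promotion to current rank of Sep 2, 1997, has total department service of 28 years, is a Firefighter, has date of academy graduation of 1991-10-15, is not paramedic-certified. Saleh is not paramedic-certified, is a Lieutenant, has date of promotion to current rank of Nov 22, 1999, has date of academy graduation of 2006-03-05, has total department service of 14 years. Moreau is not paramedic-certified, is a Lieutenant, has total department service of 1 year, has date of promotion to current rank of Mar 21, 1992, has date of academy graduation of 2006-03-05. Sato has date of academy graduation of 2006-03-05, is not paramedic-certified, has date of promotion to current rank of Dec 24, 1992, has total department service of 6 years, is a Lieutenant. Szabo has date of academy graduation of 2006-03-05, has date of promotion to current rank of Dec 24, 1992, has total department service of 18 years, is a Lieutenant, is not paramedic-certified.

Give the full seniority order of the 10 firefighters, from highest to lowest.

By rank: Pereira, Mbeki, Moreau, Szabo, Sato and Saleh (Lieutenant); then Bianchi, Oyelaran, Mendoza and Varga (Firefighter).
Pereira, Mbeki, Moreau, Szabo, Sato and Saleh are each not paramedic-certified, so the next rule applies.
Pereira, Mbeki, Moreau, Szabo, Sato and Saleh all have date of academy graduation 2006-03-05, so the next rule applies.
Among Pereira, Mbeki, Moreau, Szabo, Sato and Saleh, by date of promotion to current rank (earlier first): Pereira (Feb 18, 1990) before Mbeki and Moreau (Mar 21, 1992) before Szabo and Sato (Dec 24, 1992) before Saleh (Nov 22, 1999).
Among Mbeki and Moreau, by total department service (higher first): Mbeki (6 years) before Moreau (1 year).
Among Szabo and Sato, by total department service (higher first): Szabo (18 years) before Sato (6 years).
Bianchi, Oyelaran, Mendoza and Varga are each not paramedic-certified, so the next rule applies.
Bianchi, Oyelaran, Mendoza and Varga all have date of academy graduation 1991-10-15, so the next rule applies.
Among Bianchi, Oyelaran, Mendoza and Varga, by date of promotion to current rank (later first) (reversed rule for this group): Bianchi (Oct 7, 2002) before Oyelaran and Mendoza (Nov 6, 2001) before Varga (Sep 2, 1997).
Among Oyelaran and Mendoza, by total department service (higher first): Oyelaran (7 years) before Mendoza (4 years).
Full order: Pereira, Mbeki, Moreau, Szabo, Sato, Saleh, Bianchi, Oyelaran, Mendoza, Varga.

Pereira, Mbeki, Moreau, Szabo, Sato, Saleh, Bianchi, Oyelaran, Mendoza, Varga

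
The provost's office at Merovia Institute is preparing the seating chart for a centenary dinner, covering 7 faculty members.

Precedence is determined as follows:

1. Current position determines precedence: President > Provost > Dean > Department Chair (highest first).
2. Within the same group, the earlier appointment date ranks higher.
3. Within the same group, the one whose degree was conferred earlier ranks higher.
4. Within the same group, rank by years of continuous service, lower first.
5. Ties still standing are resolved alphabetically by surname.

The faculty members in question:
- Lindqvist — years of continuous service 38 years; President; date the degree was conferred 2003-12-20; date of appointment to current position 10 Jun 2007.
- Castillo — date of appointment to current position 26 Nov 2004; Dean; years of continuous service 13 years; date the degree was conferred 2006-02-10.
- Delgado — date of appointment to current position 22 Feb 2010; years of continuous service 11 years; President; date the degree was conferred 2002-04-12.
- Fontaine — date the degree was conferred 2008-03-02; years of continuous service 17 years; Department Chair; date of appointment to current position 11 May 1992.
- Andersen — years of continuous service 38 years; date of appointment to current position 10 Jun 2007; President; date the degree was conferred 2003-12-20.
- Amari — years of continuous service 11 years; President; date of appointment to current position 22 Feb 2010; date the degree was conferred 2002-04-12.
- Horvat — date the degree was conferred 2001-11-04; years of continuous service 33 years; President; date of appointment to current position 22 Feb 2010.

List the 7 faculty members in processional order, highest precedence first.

Andersen, Lindqvist, Horvat, Amari, Delgado, Castillo, Fontaine

By current position: Andersen, Lindqvist, Horvat, Amari and Delgado (President); then Castillo (Dean); then Fontaine (Department Chair).
Among Andersen, Lindqvist, Horvat, Amari and Delgado, by date of appointment to current position (earlier first): Andersen and Lindqvist (10 Jun 2007) before Horvat, Amari and Delgado (22 Feb 2010).
Andersen and Lindqvist both have date the degree was conferred 2003-12-20, so the next rule applies.
Andersen and Lindqvist both have years of continuous service 38 years, so the next rule applies.
Among Andersen and Lindqvist, alphabetically by surname: Andersen before Lindqvist.
Among Horvat, Amari and Delgado, by date the degree was conferred (earlier first): Horvat (2001-11-04) before Amari and Delgado (2002-04-12).
Amari and Delgado both have years of continuous service 11 years, so the next rule applies.
Among Amari and Delgado, alphabetically by surname: Amari before Delgado.
Full order: Andersen, Lindqvist, Horvat, Amari, Delgado, Castillo, Fontaine.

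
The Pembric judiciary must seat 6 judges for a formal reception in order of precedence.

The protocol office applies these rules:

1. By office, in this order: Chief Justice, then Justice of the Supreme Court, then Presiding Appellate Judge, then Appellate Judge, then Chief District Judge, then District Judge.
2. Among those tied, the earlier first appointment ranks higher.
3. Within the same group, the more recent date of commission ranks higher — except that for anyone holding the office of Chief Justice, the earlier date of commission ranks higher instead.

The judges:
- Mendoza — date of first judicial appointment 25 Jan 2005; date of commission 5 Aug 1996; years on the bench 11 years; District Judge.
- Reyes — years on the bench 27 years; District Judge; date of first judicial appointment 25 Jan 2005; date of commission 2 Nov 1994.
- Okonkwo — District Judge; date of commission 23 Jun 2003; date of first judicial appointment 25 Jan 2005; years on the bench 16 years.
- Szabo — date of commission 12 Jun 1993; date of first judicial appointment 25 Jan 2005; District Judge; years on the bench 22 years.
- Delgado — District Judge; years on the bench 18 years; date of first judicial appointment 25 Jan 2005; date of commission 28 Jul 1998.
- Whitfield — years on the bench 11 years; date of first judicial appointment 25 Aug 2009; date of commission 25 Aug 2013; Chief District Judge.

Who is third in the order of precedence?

Delgado

By office: Whitfield (Chief District Judge); then Okonkwo, Delgado, Mendoza, Reyes and Szabo (District Judge).
Okonkwo, Delgado, Mendoza, Reyes and Szabo all have date of first judicial appointment 25 Jan 2005, so the next rule applies.
Among Okonkwo, Delgado, Mendoza, Reyes and Szabo, by date of commission (later first): Okonkwo (23 Jun 2003) before Delgado (28 Jul 1998) before Mendoza (5 Aug 1996) before Reyes (2 Nov 1994) before Szabo (12 Jun 1993).
Order: Whitfield, Okonkwo, Delgado, Mendoza, Reyes, Szabo.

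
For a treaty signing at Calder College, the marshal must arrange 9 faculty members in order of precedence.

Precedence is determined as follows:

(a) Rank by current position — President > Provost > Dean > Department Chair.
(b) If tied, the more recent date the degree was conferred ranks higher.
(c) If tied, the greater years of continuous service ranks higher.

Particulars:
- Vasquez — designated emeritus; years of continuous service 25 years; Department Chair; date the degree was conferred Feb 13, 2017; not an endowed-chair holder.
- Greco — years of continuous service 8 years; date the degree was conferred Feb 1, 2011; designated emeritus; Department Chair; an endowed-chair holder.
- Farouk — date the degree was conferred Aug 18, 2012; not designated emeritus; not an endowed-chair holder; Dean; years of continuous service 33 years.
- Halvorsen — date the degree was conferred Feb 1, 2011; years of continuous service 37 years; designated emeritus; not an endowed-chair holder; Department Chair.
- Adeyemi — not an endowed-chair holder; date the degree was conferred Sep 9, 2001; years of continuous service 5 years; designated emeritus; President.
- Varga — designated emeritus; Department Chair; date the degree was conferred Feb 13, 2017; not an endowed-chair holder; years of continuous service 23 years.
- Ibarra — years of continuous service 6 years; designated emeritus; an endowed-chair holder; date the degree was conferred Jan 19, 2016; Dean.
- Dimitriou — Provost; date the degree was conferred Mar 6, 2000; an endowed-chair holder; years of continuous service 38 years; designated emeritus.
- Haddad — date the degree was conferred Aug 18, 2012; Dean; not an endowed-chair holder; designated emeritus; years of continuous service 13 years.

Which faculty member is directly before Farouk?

Ibarra

By current position: Adeyemi (President); then Dimitriou (Provost); then Ibarra, Farouk and Haddad (Dean); then Vasquez, Varga, Halvorsen and Greco (Department Chair).
Among Ibarra, Farouk and Haddad, by date the degree was conferred (later first): Ibarra (Jan 19, 2016) before Farouk and Haddad (Aug 18, 2012).
Among Farouk and Haddad, by years of continuous service (higher first): Farouk (33 years) before Haddad (13 years).
Among Vasquez, Varga, Halvorsen and Greco, by date the degree was conferred (later first): Vasquez and Varga (Feb 13, 2017) before Halvorsen and Greco (Feb 1, 2011).
Among Vasquez and Varga, by years of continuous service (higher first): Vasquez (25 years) before Varga (23 years).
Among Halvorsen and Greco, by years of continuous service (higher first): Halvorsen (37 years) before Greco (8 years).
Order: Adeyemi, Dimitriou, Ibarra, Farouk, Haddad, Vasquez, Varga, Halvorsen, Greco.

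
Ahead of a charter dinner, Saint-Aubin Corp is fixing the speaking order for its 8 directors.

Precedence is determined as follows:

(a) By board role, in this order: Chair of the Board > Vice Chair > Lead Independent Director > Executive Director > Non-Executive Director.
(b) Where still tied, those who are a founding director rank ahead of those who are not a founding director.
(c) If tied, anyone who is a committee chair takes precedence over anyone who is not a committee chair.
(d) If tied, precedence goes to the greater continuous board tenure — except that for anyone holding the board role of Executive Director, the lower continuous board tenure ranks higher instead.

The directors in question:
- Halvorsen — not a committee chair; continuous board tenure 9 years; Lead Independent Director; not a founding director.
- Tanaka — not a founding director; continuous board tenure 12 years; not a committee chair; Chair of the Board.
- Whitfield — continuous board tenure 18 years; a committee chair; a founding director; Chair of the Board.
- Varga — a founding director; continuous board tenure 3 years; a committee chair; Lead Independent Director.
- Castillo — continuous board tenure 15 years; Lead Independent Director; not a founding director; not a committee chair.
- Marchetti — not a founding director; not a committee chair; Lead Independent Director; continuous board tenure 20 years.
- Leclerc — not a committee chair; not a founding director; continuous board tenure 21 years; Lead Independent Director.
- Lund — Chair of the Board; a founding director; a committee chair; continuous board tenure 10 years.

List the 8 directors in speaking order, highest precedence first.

By board role: Whitfield, Lund and Tanaka (Chair of the Board); then Varga, Leclerc, Marchetti, Castillo and Halvorsen (Lead Independent Director).
Among Whitfield, Lund and Tanaka, a founding director before not a founding director: Whitfield and Lund (a founding director) before Tanaka (not a founding director).
Whitfield and Lund are each a committee chair, so the next rule applies.
Among Whitfield and Lund, by continuous board tenure (higher first): Whitfield (18 years) before Lund (10 years).
Among Varga, Leclerc, Marchetti, Castillo and Halvorsen, a founding director before not a founding director: Varga (a founding director) before Leclerc, Marchetti, Castillo and Halvorsen (not a founding director).
Leclerc, Marchetti, Castillo and Halvorsen are each not a committee chair, so the next rule applies.
Among Leclerc, Marchetti, Castillo and Halvorsen, by continuous board tenure (higher first): Leclerc (21 years) before Marchetti (20 years) before Castillo (15 years) before Halvorsen (9 years).
Full order: Whitfield, Lund, Tanaka, Varga, Leclerc, Marchetti, Castillo, Halvorsen.

Whitfield, Lund, Tanaka, Varga, Leclerc, Marchetti, Castillo, Halvorsen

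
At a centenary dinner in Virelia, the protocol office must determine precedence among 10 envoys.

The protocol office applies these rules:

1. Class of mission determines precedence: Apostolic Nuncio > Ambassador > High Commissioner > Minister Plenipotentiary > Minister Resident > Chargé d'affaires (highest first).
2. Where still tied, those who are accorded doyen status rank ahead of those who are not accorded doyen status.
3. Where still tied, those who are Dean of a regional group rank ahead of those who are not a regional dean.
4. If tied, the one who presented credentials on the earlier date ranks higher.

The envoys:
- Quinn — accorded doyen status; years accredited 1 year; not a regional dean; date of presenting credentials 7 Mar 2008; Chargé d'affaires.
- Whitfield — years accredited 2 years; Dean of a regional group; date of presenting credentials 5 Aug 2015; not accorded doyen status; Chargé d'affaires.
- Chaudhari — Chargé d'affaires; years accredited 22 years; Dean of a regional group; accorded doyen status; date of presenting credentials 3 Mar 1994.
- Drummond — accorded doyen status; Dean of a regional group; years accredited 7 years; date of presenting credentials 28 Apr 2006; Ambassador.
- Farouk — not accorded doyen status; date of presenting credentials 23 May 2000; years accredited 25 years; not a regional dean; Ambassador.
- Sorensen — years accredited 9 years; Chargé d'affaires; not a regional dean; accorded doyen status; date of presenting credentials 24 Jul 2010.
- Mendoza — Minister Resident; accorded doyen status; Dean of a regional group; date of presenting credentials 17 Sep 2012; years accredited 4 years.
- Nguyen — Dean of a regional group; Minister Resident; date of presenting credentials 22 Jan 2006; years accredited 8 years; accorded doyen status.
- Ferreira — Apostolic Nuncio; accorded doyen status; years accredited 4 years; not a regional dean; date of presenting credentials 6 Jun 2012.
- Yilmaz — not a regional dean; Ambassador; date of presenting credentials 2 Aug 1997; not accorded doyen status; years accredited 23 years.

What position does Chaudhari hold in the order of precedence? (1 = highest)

By class of mission: Ferreira (Apostolic Nuncio); then Drummond, Yilmaz and Farouk (Ambassador); then Nguyen and Mendoza (Minister Resident); then Chaudhari, Quinn, Sorensen and Whitfield (Chargé d'affaires).
Among Drummond, Yilmaz and Farouk, accorded doyen status before not accorded doyen status: Drummond (accorded doyen status) before Yilmaz and Farouk (not accorded doyen status).
Yilmaz and Farouk are each not a regional dean, so the next rule applies.
Among Yilmaz and Farouk, by date of presenting credentials (earlier first): Yilmaz (2 Aug 1997) before Farouk (23 May 2000).
Nguyen and Mendoza are each accorded doyen status, so the next rule applies.
Nguyen and Mendoza are each Dean of a regional group, so the next rule applies.
Among Nguyen and Mendoza, by date of presenting credentials (earlier first): Nguyen (22 Jan 2006) before Mendoza (17 Sep 2012).
Among Chaudhari, Quinn, Sorensen and Whitfield, accorded doyen status before not accorded doyen status: Chaudhari, Quinn and Sorensen (accorded doyen status) before Whitfield (not accorded doyen status).
Among Chaudhari, Quinn and Sorensen, Dean of a regional group before not a regional dean: Chaudhari (Dean of a regional group) before Quinn and Sorensen (not a regional dean).
Among Quinn and Sorensen, by date of presenting credentials (earlier first): Quinn (7 Mar 2008) before Sorensen (24 Jul 2010).
Order: Ferreira, Drummond, Yilmaz, Farouk, Nguyen, Mendoza, Chaudhari, Quinn, Sorensen, Whitfield. So position 7.

7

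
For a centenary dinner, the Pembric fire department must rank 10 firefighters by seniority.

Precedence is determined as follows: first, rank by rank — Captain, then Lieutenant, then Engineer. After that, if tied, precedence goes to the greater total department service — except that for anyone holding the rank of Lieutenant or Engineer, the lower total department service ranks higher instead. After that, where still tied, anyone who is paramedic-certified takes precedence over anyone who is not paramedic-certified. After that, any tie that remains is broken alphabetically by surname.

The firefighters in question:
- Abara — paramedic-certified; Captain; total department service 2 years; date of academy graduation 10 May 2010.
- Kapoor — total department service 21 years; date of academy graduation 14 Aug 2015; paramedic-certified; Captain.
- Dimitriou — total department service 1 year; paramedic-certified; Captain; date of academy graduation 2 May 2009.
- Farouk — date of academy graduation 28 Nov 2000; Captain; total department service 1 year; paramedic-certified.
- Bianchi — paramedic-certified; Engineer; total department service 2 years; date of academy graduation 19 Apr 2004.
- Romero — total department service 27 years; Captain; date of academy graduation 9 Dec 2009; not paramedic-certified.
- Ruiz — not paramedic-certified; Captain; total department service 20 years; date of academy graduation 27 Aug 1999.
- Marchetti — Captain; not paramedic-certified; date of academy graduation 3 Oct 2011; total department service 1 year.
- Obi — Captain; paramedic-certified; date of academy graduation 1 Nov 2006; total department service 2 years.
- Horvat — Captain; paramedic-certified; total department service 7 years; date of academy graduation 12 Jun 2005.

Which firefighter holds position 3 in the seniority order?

By rank: Romero, Kapoor, Ruiz, Horvat, Abara, Obi, Dimitriou, Farouk and Marchetti (Captain); then Bianchi (Engineer).
Among Romero, Kapoor, Ruiz, Horvat, Abara, Obi, Dimitriou, Farouk and Marchetti, by total department service (higher first): Romero (27 years) before Kapoor (21 years) before Ruiz (20 years) before Horvat (7 years) before Abara and Obi (2 years) before Dimitriou, Farouk and Marchetti (1 year).
Abara and Obi are each paramedic-certified, so the next rule applies.
Among Abara and Obi, alphabetically by surname: Abara before Obi.
Among Dimitriou, Farouk and Marchetti, paramedic-certified before not paramedic-certified: Dimitriou and Farouk (paramedic-certified) before Marchetti (not paramedic-certified).
Among Dimitriou and Farouk, alphabetically by surname: Dimitriou before Farouk.
Order: Romero, Kapoor, Ruiz, Horvat, Abara, Obi, Dimitriou, Farouk, Marchetti, Bianchi.

Ruiz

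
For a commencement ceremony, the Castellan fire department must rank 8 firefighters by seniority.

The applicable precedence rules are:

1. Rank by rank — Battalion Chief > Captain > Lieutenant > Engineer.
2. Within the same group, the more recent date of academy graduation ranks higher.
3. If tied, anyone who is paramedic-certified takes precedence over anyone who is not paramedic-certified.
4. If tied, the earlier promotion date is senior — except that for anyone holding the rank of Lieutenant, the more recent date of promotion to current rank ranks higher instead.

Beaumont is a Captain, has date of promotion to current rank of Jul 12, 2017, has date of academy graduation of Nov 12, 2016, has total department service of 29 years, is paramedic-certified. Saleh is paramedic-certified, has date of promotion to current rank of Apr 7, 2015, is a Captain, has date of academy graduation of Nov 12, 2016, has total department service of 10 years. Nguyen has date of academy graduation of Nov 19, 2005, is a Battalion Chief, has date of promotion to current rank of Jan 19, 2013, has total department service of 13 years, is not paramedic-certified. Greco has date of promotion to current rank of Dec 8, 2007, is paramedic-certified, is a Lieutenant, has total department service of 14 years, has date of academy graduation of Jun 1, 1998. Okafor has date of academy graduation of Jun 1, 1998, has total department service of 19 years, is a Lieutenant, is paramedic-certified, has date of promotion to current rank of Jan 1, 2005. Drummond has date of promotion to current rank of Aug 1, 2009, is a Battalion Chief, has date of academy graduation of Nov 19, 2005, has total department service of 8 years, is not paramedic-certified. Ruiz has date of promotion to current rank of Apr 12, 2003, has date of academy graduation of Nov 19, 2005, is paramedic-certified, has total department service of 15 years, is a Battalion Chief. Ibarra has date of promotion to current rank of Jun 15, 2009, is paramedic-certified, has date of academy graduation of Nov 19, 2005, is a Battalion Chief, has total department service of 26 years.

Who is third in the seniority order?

Drummond

By rank: Ruiz, Ibarra, Drummond and Nguyen (Battalion Chief); then Saleh and Beaumont (Captain); then Greco and Okafor (Lieutenant).
Ruiz, Ibarra, Drummond and Nguyen all have date of academy graduation Nov 19, 2005, so the next rule applies.
Among Ruiz, Ibarra, Drummond and Nguyen, paramedic-certified before not paramedic-certified: Ruiz and Ibarra (paramedic-certified) before Drummond and Nguyen (not paramedic-certified).
Among Ruiz and Ibarra, by date of promotion to current rank (earlier first): Ruiz (Apr 12, 2003) before Ibarra (Jun 15, 2009).
Among Drummond and Nguyen, by date of promotion to current rank (earlier first): Drummond (Aug 1, 2009) before Nguyen (Jan 19, 2013).
Saleh and Beaumont both have date of academy graduation Nov 12, 2016, so the next rule applies.
Saleh and Beaumont are each paramedic-certified, so the next rule applies.
Among Saleh and Beaumont, by date of promotion to current rank (earlier first): Saleh (Apr 7, 2015) before Beaumont (Jul 12, 2017).
Greco and Okafor both have date of academy graduation Jun 1, 1998, so the next rule applies.
Greco and Okafor are each paramedic-certified, so the next rule applies.
Among Greco and Okafor, by date of promotion to current rank (later first) (reversed rule for this group): Greco (Dec 8, 2007) before Okafor (Jan 1, 2005).
Order: Ruiz, Ibarra, Drummond, Nguyen, Saleh, Beaumont, Greco, Okafor.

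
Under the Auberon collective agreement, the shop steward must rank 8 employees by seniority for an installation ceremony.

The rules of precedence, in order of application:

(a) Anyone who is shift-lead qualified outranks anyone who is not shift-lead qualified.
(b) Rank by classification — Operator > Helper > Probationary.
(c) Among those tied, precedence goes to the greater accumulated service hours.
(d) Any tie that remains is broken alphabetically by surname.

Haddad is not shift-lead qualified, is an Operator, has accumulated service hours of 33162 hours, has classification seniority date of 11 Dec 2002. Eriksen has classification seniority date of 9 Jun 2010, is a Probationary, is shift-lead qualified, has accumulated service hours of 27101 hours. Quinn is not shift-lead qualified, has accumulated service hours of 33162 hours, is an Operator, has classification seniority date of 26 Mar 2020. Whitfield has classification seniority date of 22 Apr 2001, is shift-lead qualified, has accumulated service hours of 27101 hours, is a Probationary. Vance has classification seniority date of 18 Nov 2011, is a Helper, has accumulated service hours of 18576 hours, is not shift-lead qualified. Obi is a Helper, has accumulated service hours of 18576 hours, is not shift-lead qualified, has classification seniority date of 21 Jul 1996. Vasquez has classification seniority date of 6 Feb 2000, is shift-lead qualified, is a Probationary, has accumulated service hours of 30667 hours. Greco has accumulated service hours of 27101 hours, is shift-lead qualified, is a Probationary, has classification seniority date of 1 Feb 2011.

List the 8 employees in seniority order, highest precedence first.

Vasquez, Eriksen, Greco, Whitfield, Haddad, Quinn, Obi, Vance

By the first rule: Vasquez, Eriksen, Greco and Whitfield (each shift-lead qualified); then Haddad, Quinn, Obi and Vance (each not shift-lead qualified).
Vasquez, Eriksen, Greco and Whitfield are each Probationary, so the next rule applies.
Among Vasquez, Eriksen, Greco and Whitfield, by accumulated service hours (higher first): Vasquez (30667 hours) before Eriksen, Greco and Whitfield (27101 hours).
Among Eriksen, Greco and Whitfield, alphabetically by surname: Eriksen before Greco before Whitfield.
Among Haddad, Quinn, Obi and Vance, by classification: Haddad and Quinn (Operator) before Obi and Vance (Helper).
Haddad and Quinn both have accumulated service hours 33162 hours, so the next rule applies.
Among Haddad and Quinn, alphabetically by surname: Haddad before Quinn.
Obi and Vance both have accumulated service hours 18576 hours, so the next rule applies.
Among Obi and Vance, alphabetically by surname: Obi before Vance.
Full order: Vasquez, Eriksen, Greco, Whitfield, Haddad, Quinn, Obi, Vance.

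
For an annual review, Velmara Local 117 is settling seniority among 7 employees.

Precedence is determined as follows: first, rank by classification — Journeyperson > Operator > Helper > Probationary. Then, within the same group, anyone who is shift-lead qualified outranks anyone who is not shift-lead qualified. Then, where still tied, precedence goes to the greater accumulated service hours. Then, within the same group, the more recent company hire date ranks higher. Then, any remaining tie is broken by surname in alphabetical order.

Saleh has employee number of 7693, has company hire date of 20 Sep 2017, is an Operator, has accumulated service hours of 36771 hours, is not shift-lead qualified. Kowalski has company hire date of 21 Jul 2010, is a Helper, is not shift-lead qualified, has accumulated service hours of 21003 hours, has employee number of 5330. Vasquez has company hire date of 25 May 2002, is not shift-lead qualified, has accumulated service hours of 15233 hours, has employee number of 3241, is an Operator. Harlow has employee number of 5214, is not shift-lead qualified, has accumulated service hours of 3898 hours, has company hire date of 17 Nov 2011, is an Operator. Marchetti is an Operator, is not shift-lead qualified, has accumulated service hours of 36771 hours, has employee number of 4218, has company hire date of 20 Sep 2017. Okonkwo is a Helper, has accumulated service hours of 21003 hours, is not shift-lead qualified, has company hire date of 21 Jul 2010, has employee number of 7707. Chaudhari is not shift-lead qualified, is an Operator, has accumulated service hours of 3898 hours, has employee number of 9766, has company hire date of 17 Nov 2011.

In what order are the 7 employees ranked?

By classification: Marchetti, Saleh, Vasquez, Chaudhari and Harlow (Operator); then Kowalski and Okonkwo (Helper).
Marchetti, Saleh, Vasquez, Chaudhari and Harlow are each not shift-lead qualified, so the next rule applies.
Among Marchetti, Saleh, Vasquez, Chaudhari and Harlow, by accumulated service hours (higher first): Marchetti and Saleh (36771 hours) before Vasquez (15233 hours) before Chaudhari and Harlow (3898 hours).
Marchetti and Saleh both have company hire date 20 Sep 2017, so the next rule applies.
Among Marchetti and Saleh, alphabetically by surname: Marchetti before Saleh.
Chaudhari and Harlow both have company hire date 17 Nov 2011, so the next rule applies.
Among Chaudhari and Harlow, alphabetically by surname: Chaudhari before Harlow.
Kowalski and Okonkwo are each not shift-lead qualified, so the next rule applies.
Kowalski and Okonkwo both have accumulated service hours 21003 hours, so the next rule applies.
Kowalski and Okonkwo both have company hire date 21 Jul 2010, so the next rule applies.
Among Kowalski and Okonkwo, alphabetically by surname: Kowalski before Okonkwo.
Full order: Marchetti, Saleh, Vasquez, Chaudhari, Harlow, Kowalski, Okonkwo.

Marchetti, Saleh, Vasquez, Chaudhari, Harlow, Kowalski, Okonkwo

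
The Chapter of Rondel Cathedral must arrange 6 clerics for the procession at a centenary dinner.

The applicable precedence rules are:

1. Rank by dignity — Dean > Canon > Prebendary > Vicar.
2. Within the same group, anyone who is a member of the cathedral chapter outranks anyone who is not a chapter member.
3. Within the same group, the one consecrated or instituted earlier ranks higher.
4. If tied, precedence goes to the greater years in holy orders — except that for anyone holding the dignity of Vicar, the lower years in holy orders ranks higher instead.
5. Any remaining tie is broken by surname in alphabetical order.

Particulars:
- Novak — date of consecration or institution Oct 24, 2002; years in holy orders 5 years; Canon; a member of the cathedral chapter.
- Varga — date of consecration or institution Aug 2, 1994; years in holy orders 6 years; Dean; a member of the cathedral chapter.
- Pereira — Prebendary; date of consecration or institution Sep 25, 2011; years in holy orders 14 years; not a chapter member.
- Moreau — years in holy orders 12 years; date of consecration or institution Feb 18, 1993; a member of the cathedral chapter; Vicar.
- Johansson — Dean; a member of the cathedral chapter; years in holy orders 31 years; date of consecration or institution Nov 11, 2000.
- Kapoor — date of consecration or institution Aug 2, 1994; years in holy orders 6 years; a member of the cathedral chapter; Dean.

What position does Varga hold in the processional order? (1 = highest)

By dignity: Kapoor, Varga and Johansson (Dean); then Novak (Canon); then Pereira (Prebendary); then Moreau (Vicar).
Kapoor, Varga and Johansson are each a member of the cathedral chapter, so the next rule applies.
Among Kapoor, Varga and Johansson, by date of consecration or institution (earlier first): Kapoor and Varga (Aug 2, 1994) before Johansson (Nov 11, 2000).
Kapoor and Varga both have years in holy orders 6 years, so the next rule applies.
Among Kapoor and Varga, alphabetically by surname: Kapoor before Varga.
Order: Kapoor, Varga, Johansson, Novak, Pereira, Moreau. So position 2.

2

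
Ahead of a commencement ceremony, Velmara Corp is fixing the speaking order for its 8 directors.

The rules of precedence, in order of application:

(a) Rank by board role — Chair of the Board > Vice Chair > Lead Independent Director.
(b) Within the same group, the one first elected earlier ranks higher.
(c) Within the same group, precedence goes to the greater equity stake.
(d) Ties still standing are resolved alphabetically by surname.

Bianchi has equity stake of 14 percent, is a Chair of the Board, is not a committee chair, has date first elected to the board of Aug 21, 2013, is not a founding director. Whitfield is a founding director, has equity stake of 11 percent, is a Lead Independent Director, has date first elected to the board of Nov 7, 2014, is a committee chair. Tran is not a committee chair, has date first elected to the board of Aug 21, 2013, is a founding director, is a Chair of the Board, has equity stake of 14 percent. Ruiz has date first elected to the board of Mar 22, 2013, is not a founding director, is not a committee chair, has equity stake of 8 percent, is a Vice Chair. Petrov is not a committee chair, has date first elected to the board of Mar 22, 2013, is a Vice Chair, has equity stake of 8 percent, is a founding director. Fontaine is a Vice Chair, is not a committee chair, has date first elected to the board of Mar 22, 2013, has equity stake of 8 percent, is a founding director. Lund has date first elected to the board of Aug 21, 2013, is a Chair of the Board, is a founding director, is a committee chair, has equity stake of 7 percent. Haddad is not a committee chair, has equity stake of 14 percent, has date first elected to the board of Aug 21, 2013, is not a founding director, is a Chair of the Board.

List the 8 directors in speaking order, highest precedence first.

Bianchi, Haddad, Tran, Lund, Fontaine, Petrov, Ruiz, Whitfield

By board role: Bianchi, Haddad, Tran and Lund (Chair of the Board); then Fontaine, Petrov and Ruiz (Vice Chair); then Whitfield (Lead Independent Director).
Bianchi, Haddad, Tran and Lund all have date first elected to the board Aug 21, 2013, so the next rule applies.
Among Bianchi, Haddad, Tran and Lund, by equity stake (higher first): Bianchi, Haddad and Tran (14 percent) before Lund (7 percent).
Among Bianchi, Haddad and Tran, alphabetically by surname: Bianchi before Haddad before Tran.
Fontaine, Petrov and Ruiz all have date first elected to the board Mar 22, 2013, so the next rule applies.
Fontaine, Petrov and Ruiz all have equity stake 8 percent, so the next rule applies.
Among Fontaine, Petrov and Ruiz, alphabetically by surname: Fontaine before Petrov before Ruiz.
Full order: Bianchi, Haddad, Tran, Lund, Fontaine, Petrov, Ruiz, Whitfield.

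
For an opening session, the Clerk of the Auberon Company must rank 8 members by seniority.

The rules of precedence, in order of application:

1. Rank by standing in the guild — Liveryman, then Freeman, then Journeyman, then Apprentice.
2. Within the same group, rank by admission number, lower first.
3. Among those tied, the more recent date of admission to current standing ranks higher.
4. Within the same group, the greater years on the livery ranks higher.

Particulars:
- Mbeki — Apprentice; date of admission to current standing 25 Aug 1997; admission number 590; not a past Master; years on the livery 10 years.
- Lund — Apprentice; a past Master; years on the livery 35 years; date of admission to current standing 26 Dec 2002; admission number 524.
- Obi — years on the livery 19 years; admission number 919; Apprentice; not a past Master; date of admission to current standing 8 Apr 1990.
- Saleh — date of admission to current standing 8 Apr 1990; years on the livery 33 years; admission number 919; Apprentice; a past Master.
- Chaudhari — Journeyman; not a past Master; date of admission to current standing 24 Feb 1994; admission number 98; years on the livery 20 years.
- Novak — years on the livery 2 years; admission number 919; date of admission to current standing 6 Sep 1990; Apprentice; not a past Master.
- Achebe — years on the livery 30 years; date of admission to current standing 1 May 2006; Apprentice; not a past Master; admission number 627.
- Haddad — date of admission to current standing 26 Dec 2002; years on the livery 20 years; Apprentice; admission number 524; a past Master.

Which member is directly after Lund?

Haddad

By standing in the guild: Chaudhari (Journeyman); then Lund, Haddad, Mbeki, Achebe, Novak, Saleh and Obi (Apprentice).
Among Lund, Haddad, Mbeki, Achebe, Novak, Saleh and Obi, by admission number (lower first): Lund and Haddad (524) before Mbeki (590) before Achebe (627) before Novak, Saleh and Obi (919).
Lund and Haddad both have date of admission to current standing 26 Dec 2002, so the next rule applies.
Among Lund and Haddad, by years on the livery (higher first): Lund (35 years) before Haddad (20 years).
Among Novak, Saleh and Obi, by date of admission to current standing (later first): Novak (6 Sep 1990) before Saleh and Obi (8 Apr 1990).
Among Saleh and Obi, by years on the livery (higher first): Saleh (33 years) before Obi (19 years).
Order: Chaudhari, Lund, Haddad, Mbeki, Achebe, Novak, Saleh, Obi.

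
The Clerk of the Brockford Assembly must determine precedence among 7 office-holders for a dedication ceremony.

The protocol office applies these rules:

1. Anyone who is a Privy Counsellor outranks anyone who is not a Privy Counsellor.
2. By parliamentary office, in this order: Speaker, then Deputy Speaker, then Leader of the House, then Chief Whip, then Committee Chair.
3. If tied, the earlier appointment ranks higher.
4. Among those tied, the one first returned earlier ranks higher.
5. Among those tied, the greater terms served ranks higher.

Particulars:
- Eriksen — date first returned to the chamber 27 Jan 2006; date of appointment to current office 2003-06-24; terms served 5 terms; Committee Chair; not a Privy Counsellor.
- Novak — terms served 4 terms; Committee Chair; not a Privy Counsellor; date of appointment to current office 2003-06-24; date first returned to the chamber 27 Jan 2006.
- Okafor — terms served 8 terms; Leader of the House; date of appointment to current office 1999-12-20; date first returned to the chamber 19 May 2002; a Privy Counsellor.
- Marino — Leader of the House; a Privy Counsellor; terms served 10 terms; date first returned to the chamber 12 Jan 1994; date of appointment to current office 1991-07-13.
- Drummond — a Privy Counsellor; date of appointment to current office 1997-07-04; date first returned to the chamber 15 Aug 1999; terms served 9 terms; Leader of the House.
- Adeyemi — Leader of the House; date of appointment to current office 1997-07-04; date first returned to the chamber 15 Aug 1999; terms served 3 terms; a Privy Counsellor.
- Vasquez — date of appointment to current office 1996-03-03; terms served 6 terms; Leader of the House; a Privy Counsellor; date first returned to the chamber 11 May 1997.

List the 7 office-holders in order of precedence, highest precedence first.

Marino, Vasquez, Drummond, Adeyemi, Okafor, Eriksen, Novak

By the first rule: Marino, Vasquez, Drummond, Adeyemi and Okafor (each a Privy Counsellor); then Eriksen and Novak (both not a Privy Counsellor).
Marino, Vasquez, Drummond, Adeyemi and Okafor are each Leader of the House, so the next rule applies.
Among Marino, Vasquez, Drummond, Adeyemi and Okafor, by date of appointment to current office (earlier first): Marino (1991-07-13) before Vasquez (1996-03-03) before Drummond and Adeyemi (1997-07-04) before Okafor (1999-12-20).
Drummond and Adeyemi both have date first returned to the chamber 15 Aug 1999, so the next rule applies.
Among Drummond and Adeyemi, by terms served (higher first): Drummond (9 terms) before Adeyemi (3 terms).
Eriksen and Novak are each Committee Chair, so the next rule applies.
Eriksen and Novak both have date of appointment to current office 2003-06-24, so the next rule applies.
Eriksen and Novak both have date first returned to the chamber 27 Jan 2006, so the next rule applies.
Among Eriksen and Novak, by terms served (higher first): Eriksen (5 terms) before Novak (4 terms).
Full order: Marino, Vasquez, Drummond, Adeyemi, Okafor, Eriksen, Novak.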